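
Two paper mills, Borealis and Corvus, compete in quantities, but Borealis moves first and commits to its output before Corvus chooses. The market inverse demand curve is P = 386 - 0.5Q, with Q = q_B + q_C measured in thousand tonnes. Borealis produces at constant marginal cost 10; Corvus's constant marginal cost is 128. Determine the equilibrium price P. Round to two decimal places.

The follower Corvus best-responds to any q_B: π_C = (386 - 0.5Q)q_C - 128q_C.
Setting the follower's marginal profit to zero, 258 - (1/2)q_B - q_C = 0, i.e. q_C = (258 - (1/2)q_B).
Borealis substitutes q_C(q_B) into its own profit: π_B = q_B(386 - (1/2)q_B - (258 - (1/2)q_B)/2) - 10q_B = (257 - (1/4)q_B)q_B - 10q_B.
Leader FOC: 247 - (1/2)q_B = 0, so q_B = 494.
Then q_C = (258 - (1/2)·494) = 11.
Total output Q = 505, so price P = 386 - (1/2)·505 = 267/2.

133.50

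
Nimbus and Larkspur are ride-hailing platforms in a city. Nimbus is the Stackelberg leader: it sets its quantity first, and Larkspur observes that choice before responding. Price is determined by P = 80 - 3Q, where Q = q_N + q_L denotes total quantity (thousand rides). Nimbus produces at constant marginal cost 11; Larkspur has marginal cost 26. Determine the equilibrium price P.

Solve by backward induction. Given q_N, the follower Larkspur maximises π_L = (80 - 3q_N - 3q_L)q_L - 26q_L.
Setting the follower's marginal profit to zero, 54 - 3q_N - 6q_L = 0, i.e. q_L = (54 - 3q_N)/6.
The leader anticipates this reaction. Substituting into P = 80 - 3Q gives P = 53 - (3/2)q_N, so π_N = (53 - (3/2)q_N)q_N - 11q_N.
The leader's first-order condition 42 - 3q_N = 0 yields q_N = 14.
Then q_L = (54 - 3·14)/6 = 2.
Total output Q = 16, so price P = 80 - 3·16 = 32.

32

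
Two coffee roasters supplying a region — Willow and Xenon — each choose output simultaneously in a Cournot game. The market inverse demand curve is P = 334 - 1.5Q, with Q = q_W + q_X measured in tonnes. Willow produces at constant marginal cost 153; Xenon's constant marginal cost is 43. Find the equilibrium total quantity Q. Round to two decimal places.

Willow's profit: π_W = (334 - 1.5Q)q_W - (153q_W). Setting ∂π_W/∂q_W = 0: 181 - 3q_W - (3/2)(q_X) = 0.
Xenon's first-order condition: 291 - 3q_X - (3/2)(q_W) = 0.
Best responses: q_W = (181 - (3/2)q_X)/3, q_X = (291 - (3/2)q_W)/3.
Solving the pair: q_W = 142/9, q_X = 802/9.
Total output Q = 142/9 + 802/9 = 944/9.

104.89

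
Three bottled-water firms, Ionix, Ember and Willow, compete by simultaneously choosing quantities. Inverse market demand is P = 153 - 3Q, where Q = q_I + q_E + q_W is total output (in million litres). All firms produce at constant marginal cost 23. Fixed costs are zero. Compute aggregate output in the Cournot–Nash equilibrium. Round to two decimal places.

Each firm earns π_i = (153 - 3Q)q_i - 23q_i.
First-order condition (treating rivals' output as given): 130 - 6q_i - 3·Σ_{j≠i} q_j = 0.
With identical firms every q_j equals q_i, so Σ_{j≠i} q_j = 2q_i and 130 = 12q_i, giving q_i = 65/6.
Total output Q = 65/6 + 65/6 + 65/6 = 65/2.

32.50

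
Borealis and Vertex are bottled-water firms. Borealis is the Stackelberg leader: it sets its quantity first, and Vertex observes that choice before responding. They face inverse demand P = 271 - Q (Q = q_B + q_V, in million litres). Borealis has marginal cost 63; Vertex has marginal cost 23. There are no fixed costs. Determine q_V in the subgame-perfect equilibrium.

Solve by backward induction. Given q_B, the follower Vertex maximises π_V = (271 - q_B - q_V)q_V - 23q_V.
Follower FOC: 248 - q_B - 2q_V = 0, so q_V(q_B) = (248 - q_B)/2.
The leader anticipates this reaction. Substituting into P = 271 - Q gives P = 147 - (1/2)q_B, so π_B = (147 - (1/2)q_B)q_B - 63q_B.
Maximising: ∂π_B/∂q_B = 84 - q_B = 0, giving q_B = 84.
Then q_V = (248 - 84)/2 = 82.

82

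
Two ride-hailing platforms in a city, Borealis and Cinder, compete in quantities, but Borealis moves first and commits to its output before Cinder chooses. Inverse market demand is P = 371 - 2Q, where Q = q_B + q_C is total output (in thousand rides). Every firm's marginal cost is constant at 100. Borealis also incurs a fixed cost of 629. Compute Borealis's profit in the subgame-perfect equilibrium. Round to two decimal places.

3961.06

The follower Cinder best-responds to any q_B: π_C = (371 - 2Q)q_C - 100q_C.
Follower FOC: 271 - 2q_B - 4q_C = 0, so q_C(q_B) = (271 - 2q_B)/4.
The leader anticipates this reaction. Substituting into P = 371 - 2Q gives P = 471/2 - q_B, so π_B = (471/2 - q_B)q_B - 100q_B.
Leader FOC: 271/2 - 2q_B = 0, so q_B = 271/4.
Then q_C = (271 - 2·(271/4))/4 = 271/8.
Price P = 371 - 2·(813/8) = 671/4.
Borealis's profit: (671/4 - 100)·(271/4) - 629 = 3961.0625.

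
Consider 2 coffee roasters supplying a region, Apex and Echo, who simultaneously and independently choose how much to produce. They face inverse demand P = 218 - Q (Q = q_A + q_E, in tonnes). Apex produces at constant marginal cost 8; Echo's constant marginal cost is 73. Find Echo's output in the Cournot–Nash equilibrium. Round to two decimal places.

26.67

Apex's profit: π_A = (218 - Q)q_A - (8q_A). Setting ∂π_A/∂q_A = 0: 210 - 2q_A - (q_E) = 0.
Echo's profit: π_E = (218 - Q)q_E - (73q_E). Setting ∂π_E/∂q_E = 0: 145 - 2q_E - (q_A) = 0.
Best responses: q_A = (210 - q_E)/2, q_E = (145 - q_A)/2.
Substituting one into the other gives q_A = 275/3 and q_E = 80/3.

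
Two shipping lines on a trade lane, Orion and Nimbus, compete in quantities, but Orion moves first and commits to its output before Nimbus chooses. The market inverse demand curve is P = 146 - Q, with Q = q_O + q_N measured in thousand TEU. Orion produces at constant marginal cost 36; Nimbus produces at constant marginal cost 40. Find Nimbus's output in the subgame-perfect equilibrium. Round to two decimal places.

Solve by backward induction. Given q_O, the follower Nimbus maximises π_N = (146 - q_O - q_N)q_N - 40q_N.
∂π_N/∂q_N = 106 - q_O - 2q_N = 0 gives the reaction function q_N = (106 - q_O)/2.
The leader anticipates this reaction. Substituting into P = 146 - Q gives P = 93 - (1/2)q_O, so π_O = (93 - (1/2)q_O)q_O - 36q_O.
Maximising: ∂π_O/∂q_O = 57 - q_O = 0, giving q_O = 57.
Then q_N = (106 - 57)/2 = 49/2.

24.50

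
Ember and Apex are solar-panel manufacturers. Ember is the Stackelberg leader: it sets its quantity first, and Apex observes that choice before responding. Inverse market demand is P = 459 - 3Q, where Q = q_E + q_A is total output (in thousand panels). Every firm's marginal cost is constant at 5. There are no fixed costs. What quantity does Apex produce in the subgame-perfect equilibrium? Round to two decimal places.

The follower Apex best-responds to any q_E: π_A = (459 - 3Q)q_A - 5q_A.
∂π_A/∂q_A = 454 - 3q_E - 6q_A = 0 gives the reaction function q_A = (454 - 3q_E)/6.
The leader anticipates this reaction. Substituting into P = 459 - 3Q gives P = 232 - (3/2)q_E, so π_E = (232 - (3/2)q_E)q_E - 5q_E.
Maximising: ∂π_E/∂q_E = 227 - 3q_E = 0, giving q_E = 227/3.
Then q_A = (454 - 3·(227/3))/6 = 227/6.

37.83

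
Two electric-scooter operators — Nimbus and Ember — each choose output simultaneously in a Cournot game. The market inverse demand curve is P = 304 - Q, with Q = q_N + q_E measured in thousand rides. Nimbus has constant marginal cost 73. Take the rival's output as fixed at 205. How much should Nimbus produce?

13

With the rival's output fixed at 205, Nimbus's profit is π_N = (304 - 205 - q_N)q_N - (73q_N) = (99 - q_N)q_N - (73q_N).
∂π_N/∂q_N = 26 - 2q_N = 0, so q_N = 13.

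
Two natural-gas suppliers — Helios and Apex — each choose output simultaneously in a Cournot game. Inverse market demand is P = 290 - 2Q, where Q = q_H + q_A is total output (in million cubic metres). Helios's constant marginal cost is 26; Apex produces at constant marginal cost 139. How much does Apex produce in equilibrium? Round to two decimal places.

Helios's profit: π_H = (290 - 2Q)q_H - (26q_H). Setting ∂π_H/∂q_H = 0: 264 - 4q_H - 2(q_A) = 0.
Apex's profit: π_A = (290 - 2Q)q_A - (139q_A). Setting ∂π_A/∂q_A = 0: 151 - 4q_A - 2(q_H) = 0.
So q_H = (264 - 2q_A)/4 and q_A = (151 - 2q_H)/4.
Solving the pair: q_H = 377/6, q_A = 19/3.

6.33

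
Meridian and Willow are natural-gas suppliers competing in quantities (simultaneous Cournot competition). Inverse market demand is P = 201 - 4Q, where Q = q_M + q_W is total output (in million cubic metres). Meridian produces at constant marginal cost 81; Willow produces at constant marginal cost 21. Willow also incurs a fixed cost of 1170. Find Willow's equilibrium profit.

430

Meridian's profit: π_M = (201 - 4Q)q_M - (81q_M). Setting ∂π_M/∂q_M = 0: 120 - 8q_M - 4(q_W) = 0.
Willow's first-order condition: 180 - 8q_W - 4(q_M) = 0.
Rearranging gives the reaction functions q_M = (120 - 4q_W)/8 and q_W = (180 - 4q_M)/8.
Solving the pair: q_M = 5, q_W = 20.
Price P = 201 - 4·25 = 101.
Willow's profit: (101 - 21)·20 - 1170 = 430.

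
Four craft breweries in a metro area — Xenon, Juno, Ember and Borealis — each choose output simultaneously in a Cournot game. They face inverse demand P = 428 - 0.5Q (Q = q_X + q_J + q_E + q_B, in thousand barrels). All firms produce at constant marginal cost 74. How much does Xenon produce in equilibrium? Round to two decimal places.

A representative firm's profit is π_i = q_i(428 - 0.5Q) - 74q_i.
First-order condition (treating rivals' output as given): 354 - q_i - (1/2)·Σ_{j≠i} q_j = 0.
With identical firms every q_j equals q_i, so Σ_{j≠i} q_j = 3q_i and 354 = (5/2)q_i, giving q_i = 708/5.

141.60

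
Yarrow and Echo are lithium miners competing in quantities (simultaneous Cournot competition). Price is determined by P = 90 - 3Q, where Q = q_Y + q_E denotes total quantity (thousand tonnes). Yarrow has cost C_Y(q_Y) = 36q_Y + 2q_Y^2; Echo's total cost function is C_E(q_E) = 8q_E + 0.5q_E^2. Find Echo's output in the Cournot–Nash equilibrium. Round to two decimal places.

Yarrow's profit: π_Y = (90 - 3Q)q_Y - (36q_Y + 2q_Y²). Setting ∂π_Y/∂q_Y = 0: 54 - 10q_Y - 3(q_E) = 0.
Echo's profit: π_E = (90 - 3Q)q_E - (8q_E + (1/2)q_E²). Setting ∂π_E/∂q_E = 0: 82 - 7q_E - 3(q_Y) = 0.
So q_Y = (54 - 3q_E)/10 and q_E = (82 - 3q_Y)/7.
Solving the pair: q_Y = 132/61, q_E = 658/61.

10.79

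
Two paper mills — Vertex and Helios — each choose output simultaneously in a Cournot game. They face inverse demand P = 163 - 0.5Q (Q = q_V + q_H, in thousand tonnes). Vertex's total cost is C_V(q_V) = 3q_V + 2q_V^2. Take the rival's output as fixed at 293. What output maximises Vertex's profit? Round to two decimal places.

2.70

With the rival's output fixed at 293, Vertex's profit is π_V = (163 - (1/2)·293 - (1/2)q_V)q_V - (3q_V + 2q_V²) = (33/2 - (1/2)q_V)q_V - (3q_V + 2q_V²).
∂π_V/∂q_V = 27/2 - 5q_V = 0, so q_V = 27/10.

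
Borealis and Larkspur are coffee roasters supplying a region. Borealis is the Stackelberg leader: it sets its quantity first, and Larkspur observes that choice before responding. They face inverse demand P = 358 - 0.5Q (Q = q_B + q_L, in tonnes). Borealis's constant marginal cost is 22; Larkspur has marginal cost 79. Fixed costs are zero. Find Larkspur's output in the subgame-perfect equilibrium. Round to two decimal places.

Solve by backward induction. Given q_B, the follower Larkspur maximises π_L = (358 - (1/2)q_B - (1/2)q_L)q_L - 79q_L.
Follower FOC: 279 - (1/2)q_B - q_L = 0, so q_L(q_B) = (279 - (1/2)q_B).
The leader anticipates this reaction. Substituting into P = 358 - 0.5Q gives P = 437/2 - (1/4)q_B, so π_B = (437/2 - (1/4)q_B)q_B - 22q_B.
Leader FOC: 393/2 - (1/2)q_B = 0, so q_B = 393.
Then q_L = (279 - (1/2)·393) = 165/2.

82.50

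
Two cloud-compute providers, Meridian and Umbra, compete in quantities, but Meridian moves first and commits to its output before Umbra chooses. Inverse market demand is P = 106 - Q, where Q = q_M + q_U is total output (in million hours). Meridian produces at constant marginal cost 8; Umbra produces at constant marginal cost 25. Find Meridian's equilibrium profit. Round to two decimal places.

1653.13

Solve by backward induction. Given q_M, the follower Umbra maximises π_U = (106 - q_M - q_U)q_U - 25q_U.
∂π_U/∂q_U = 81 - q_M - 2q_U = 0 gives the reaction function q_U = (81 - q_M)/2.
The leader anticipates this reaction. Substituting into P = 106 - Q gives P = 131/2 - (1/2)q_M, so π_M = (131/2 - (1/2)q_M)q_M - 8q_M.
Maximising: ∂π_M/∂q_M = 115/2 - q_M = 0, giving q_M = 115/2.
Then q_U = (81 - 115/2)/2 = 47/4.
Price P = 106 - 277/4 = 147/4.
Meridian's profit: (147/4 - 8)·(115/2) = 1653.1250.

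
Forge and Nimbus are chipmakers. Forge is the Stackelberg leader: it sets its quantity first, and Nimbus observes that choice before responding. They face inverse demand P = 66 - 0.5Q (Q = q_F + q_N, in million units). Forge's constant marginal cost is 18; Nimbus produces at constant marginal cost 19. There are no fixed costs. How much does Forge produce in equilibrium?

The follower Nimbus best-responds to any q_F: π_N = (66 - 0.5Q)q_N - 19q_N.
Setting the follower's marginal profit to zero, 47 - (1/2)q_F - q_N = 0, i.e. q_N = (47 - (1/2)q_F).
The leader anticipates this reaction. Substituting into P = 66 - 0.5Q gives P = 85/2 - (1/4)q_F, so π_F = (85/2 - (1/4)q_F)q_F - 18q_F.
Maximising: ∂π_F/∂q_F = 49/2 - (1/2)q_F = 0, giving q_F = 49.
Then q_N = (47 - (1/2)·49) = 45/2.

49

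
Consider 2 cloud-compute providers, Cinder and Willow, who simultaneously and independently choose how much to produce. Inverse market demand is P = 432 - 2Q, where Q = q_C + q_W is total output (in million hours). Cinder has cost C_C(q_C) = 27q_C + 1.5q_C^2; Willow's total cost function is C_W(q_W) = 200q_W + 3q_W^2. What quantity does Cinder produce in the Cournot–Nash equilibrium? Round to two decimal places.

Cinder's profit: π_C = (432 - 2Q)q_C - (27q_C + (3/2)q_C²). Setting ∂π_C/∂q_C = 0: 405 - 7q_C - 2(q_W) = 0.
Willow's profit: π_W = (432 - 2Q)q_W - (200q_W + 3q_W²). Setting ∂π_W/∂q_W = 0: 232 - 10q_W - 2(q_C) = 0.
So q_C = (405 - 2q_W)/7 and q_W = (232 - 2q_C)/10.
Solving the pair: q_C = 163/3, q_W = 37/3.

54.33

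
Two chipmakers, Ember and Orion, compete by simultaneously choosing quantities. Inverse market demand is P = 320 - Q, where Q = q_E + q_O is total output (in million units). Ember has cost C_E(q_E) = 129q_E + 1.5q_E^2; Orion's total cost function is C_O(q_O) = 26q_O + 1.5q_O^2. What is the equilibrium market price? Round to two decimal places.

239.17

Ember's profit: π_E = (320 - Q)q_E - (129q_E + (3/2)q_E²). Setting ∂π_E/∂q_E = 0: 191 - 5q_E - (q_O) = 0.
Orion's first-order condition: 294 - 5q_O - (q_E) = 0.
Best responses: q_E = (191 - q_O)/5, q_O = (294 - q_E)/5.
Solving the pair: q_E = 661/24, q_O = 1279/24.
Total output Q = 485/6, so price P = 320 - 485/6 = 1435/6.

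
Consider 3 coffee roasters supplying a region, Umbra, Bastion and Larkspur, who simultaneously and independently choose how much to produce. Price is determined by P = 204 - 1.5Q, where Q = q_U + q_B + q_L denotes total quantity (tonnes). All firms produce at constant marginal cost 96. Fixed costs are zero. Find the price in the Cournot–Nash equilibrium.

Each firm earns π_i = (204 - 1.5Q)q_i - 96q_i.
Setting ∂π_i/∂q_i = 0 with rivals' quantities fixed: 108 - 3q_i - (3/2)·Σ_{j≠i} q_j = 0.
By symmetry each firm produces the same amount; substituting Σ_{j≠i} q_j = 2q_i yields q_i = 108/6 = 18.
Total output Q = 54, so price P = 204 - (3/2)·54 = 123.

123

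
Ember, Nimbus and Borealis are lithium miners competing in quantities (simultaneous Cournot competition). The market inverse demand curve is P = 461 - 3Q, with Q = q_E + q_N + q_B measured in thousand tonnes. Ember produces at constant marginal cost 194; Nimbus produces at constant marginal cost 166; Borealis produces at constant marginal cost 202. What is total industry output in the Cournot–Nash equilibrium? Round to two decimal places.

68.42

Ember's profit: π_E = (461 - 3Q)q_E - (194q_E). Setting ∂π_E/∂q_E = 0: 267 - 6q_E - 3(q_N + q_B) = 0.
Nimbus's first-order condition: 295 - 6q_N - 3(q_E + q_B) = 0.
Borealis's first-order condition: 259 - 6q_B - 3(q_E + q_N) = 0.
Adding the 3 first-order conditions: 821 − 12Q = 0, so Q = 821/12.
Back-substituting: q_E = (267 − 821/4)/3 = 247/12, q_N = (295 − 821/4)/3 = 359/12, q_B = (259 − 821/4)/3 = 215/12.
Total output Q = 247/12 + 359/12 + 215/12 = 821/12.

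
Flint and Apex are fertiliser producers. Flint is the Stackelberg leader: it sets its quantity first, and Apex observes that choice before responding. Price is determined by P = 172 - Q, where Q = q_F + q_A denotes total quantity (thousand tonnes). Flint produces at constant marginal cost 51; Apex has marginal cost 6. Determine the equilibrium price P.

70

Solve by backward induction. Given q_F, the follower Apex maximises π_A = (172 - q_F - q_A)q_A - 6q_A.
Setting the follower's marginal profit to zero, 166 - q_F - 2q_A = 0, i.e. q_A = (166 - q_F)/2.
Flint substitutes q_A(q_F) into its own profit: π_F = q_F(172 - q_F - (166 - q_F)/2) - 51q_F = (89 - (1/2)q_F)q_F - 51q_F.
Maximising: ∂π_F/∂q_F = 38 - q_F = 0, giving q_F = 38.
Then q_A = (166 - 38)/2 = 64.
Total output Q = 102, so price P = 172 - 102 = 70.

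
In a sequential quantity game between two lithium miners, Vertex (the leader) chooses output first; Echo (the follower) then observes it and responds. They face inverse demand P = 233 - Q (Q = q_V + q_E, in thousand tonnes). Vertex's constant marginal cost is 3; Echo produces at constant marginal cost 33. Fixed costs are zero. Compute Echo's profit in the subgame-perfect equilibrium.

Solve by backward induction. Given q_V, the follower Echo maximises π_E = (233 - q_V - q_E)q_E - 33q_E.
Setting the follower's marginal profit to zero, 200 - q_V - 2q_E = 0, i.e. q_E = (200 - q_V)/2.
The leader anticipates this reaction. Substituting into P = 233 - Q gives P = 133 - (1/2)q_V, so π_V = (133 - (1/2)q_V)q_V - 3q_V.
Leader FOC: 130 - q_V = 0, so q_V = 130.
Then q_E = (200 - 130)/2 = 35.
Price P = 233 - 165 = 68.
Echo's profit: (68 - 33)·35 = 1225.

1225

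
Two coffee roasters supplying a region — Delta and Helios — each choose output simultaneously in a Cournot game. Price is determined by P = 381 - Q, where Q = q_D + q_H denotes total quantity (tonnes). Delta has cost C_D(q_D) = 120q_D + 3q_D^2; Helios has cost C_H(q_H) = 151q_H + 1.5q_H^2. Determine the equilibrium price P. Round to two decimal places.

312.95

Delta's profit: π_D = (381 - Q)q_D - (120q_D + 3q_D²). Setting ∂π_D/∂q_D = 0: 261 - 8q_D - (q_H) = 0.
Helios's profit: π_H = (381 - Q)q_H - (151q_H + (3/2)q_H²). Setting ∂π_H/∂q_H = 0: 230 - 5q_H - (q_D) = 0.
So q_D = (261 - q_H)/8 and q_H = (230 - q_D)/5.
Substituting one into the other gives q_D = 1075/39 and q_H = 1579/39.
Total output Q = 68.0513, so price P = 381 - 68.0513 = 312.9487.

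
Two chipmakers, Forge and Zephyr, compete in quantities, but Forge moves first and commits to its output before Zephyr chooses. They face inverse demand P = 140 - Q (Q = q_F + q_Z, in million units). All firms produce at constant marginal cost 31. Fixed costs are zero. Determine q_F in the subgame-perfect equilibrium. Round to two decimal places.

54.50

Solve by backward induction. Given q_F, the follower Zephyr maximises π_Z = (140 - q_F - q_Z)q_Z - 31q_Z.
Setting the follower's marginal profit to zero, 109 - q_F - 2q_Z = 0, i.e. q_Z = (109 - q_F)/2.
The leader anticipates this reaction. Substituting into P = 140 - Q gives P = 171/2 - (1/2)q_F, so π_F = (171/2 - (1/2)q_F)q_F - 31q_F.
Leader FOC: 109/2 - q_F = 0, so q_F = 109/2.
Then q_Z = (109 - 109/2)/2 = 109/4.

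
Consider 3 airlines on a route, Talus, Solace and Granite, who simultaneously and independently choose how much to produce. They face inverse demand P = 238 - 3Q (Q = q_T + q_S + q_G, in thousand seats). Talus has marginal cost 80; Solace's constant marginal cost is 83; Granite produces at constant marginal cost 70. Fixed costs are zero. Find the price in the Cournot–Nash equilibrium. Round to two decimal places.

Talus's profit: π_T = (238 - 3Q)q_T - (80q_T). Setting ∂π_T/∂q_T = 0: 158 - 6q_T - 3(q_S + q_G) = 0.
Solace's profit: π_S = (238 - 3Q)q_S - (83q_S). Setting ∂π_S/∂q_S = 0: 155 - 6q_S - 3(q_T + q_G) = 0.
Granite's first-order condition: 168 - 6q_G - 3(q_T + q_S) = 0.
Adding the 3 conditions: 481 − 6Q − 6Q = 0, i.e. Q = 481/12.
Back-substituting: q_T = (158 − 481/4)/3 = 151/12, q_S = (155 − 481/4)/3 = 139/12, q_G = (168 − 481/4)/3 = 191/12.
Total output Q = 481/12, so price P = 238 - 3·(481/12) = 471/4.

117.75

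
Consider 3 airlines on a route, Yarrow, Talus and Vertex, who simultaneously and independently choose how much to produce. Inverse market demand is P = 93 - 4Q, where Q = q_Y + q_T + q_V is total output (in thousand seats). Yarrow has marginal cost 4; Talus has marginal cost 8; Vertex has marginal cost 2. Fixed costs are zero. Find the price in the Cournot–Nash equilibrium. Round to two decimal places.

26.75

Yarrow's profit: π_Y = (93 - 4Q)q_Y - (4q_Y). Setting ∂π_Y/∂q_Y = 0: 89 - 8q_Y - 4(q_T + q_V) = 0.
Talus's profit: π_T = (93 - 4Q)q_T - (8q_T). Setting ∂π_T/∂q_T = 0: 85 - 8q_T - 4(q_Y + q_V) = 0.
Vertex's first-order condition: 91 - 8q_V - 4(q_Y + q_T) = 0.
Summing all 3 equations gives 265 − 16Q = 0, hence Q = 265/16.
Back-substituting: q_Y = (89 − 265/4)/4 = 91/16, q_T = (85 − 265/4)/4 = 75/16, q_V = (91 − 265/4)/4 = 99/16.
Total output Q = 265/16, so price P = 93 - 4·(265/16) = 107/4.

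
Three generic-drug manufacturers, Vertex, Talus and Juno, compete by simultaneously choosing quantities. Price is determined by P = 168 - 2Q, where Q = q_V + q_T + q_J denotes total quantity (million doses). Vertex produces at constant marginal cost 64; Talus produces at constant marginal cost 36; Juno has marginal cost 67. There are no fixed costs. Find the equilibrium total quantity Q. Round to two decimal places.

Vertex's profit: π_V = (168 - 2Q)q_V - (64q_V). Setting ∂π_V/∂q_V = 0: 104 - 4q_V - 2(q_T + q_J) = 0.
Talus's first-order condition: 132 - 4q_T - 2(q_V + q_J) = 0.
Juno's first-order condition: 101 - 4q_J - 2(q_V + q_T) = 0.
Summing all 3 equations gives 337 − 8Q = 0, hence Q = 337/8.
Back-substituting: q_V = (104 − 337/4)/2 = 79/8, q_T = (132 − 337/4)/2 = 191/8, q_J = (101 − 337/4)/2 = 67/8.
Total output Q = 79/8 + 191/8 + 67/8 = 337/8.

42.13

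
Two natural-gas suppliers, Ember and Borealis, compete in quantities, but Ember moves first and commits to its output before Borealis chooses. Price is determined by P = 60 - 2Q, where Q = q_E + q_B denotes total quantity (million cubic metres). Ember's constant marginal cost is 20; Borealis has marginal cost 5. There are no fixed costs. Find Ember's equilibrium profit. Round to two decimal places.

39.06

The follower Borealis best-responds to any q_E: π_B = (60 - 2Q)q_B - 5q_B.
∂π_B/∂q_B = 55 - 2q_E - 4q_B = 0 gives the reaction function q_B = (55 - 2q_E)/4.
The leader anticipates this reaction. Substituting into P = 60 - 2Q gives P = 65/2 - q_E, so π_E = (65/2 - q_E)q_E - 20q_E.
The leader's first-order condition 25/2 - 2q_E = 0 yields q_E = 25/4.
Then q_B = (55 - 2·(25/4))/4 = 85/8.
Price P = 60 - 2·(135/8) = 105/4.
Ember's profit: (105/4 - 20)·(25/4) = 625/16.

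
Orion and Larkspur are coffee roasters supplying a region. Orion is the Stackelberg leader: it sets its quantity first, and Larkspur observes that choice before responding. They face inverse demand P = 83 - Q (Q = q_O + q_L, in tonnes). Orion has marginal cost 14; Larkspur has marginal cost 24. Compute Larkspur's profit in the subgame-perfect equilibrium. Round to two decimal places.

95.06

Solve by backward induction. Given q_O, the follower Larkspur maximises π_L = (83 - q_O - q_L)q_L - 24q_L.
∂π_L/∂q_L = 59 - q_O - 2q_L = 0 gives the reaction function q_L = (59 - q_O)/2.
Orion substitutes q_L(q_O) into its own profit: π_O = q_O(83 - q_O - (59 - q_O)/2) - 14q_O = (107/2 - (1/2)q_O)q_O - 14q_O.
The leader's first-order condition 79/2 - q_O = 0 yields q_O = 79/2.
Then q_L = (59 - 79/2)/2 = 39/4.
Price P = 83 - 197/4 = 135/4.
Larkspur's profit: (135/4 - 24)·(39/4) = 1521/16.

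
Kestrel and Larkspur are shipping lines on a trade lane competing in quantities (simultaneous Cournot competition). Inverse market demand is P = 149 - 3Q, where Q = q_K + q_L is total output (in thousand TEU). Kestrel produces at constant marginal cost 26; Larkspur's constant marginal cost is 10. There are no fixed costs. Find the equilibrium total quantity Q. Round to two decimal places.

Kestrel's profit: π_K = (149 - 3Q)q_K - (26q_K). Setting ∂π_K/∂q_K = 0: 123 - 6q_K - 3(q_L) = 0.
Larkspur's profit: π_L = (149 - 3Q)q_L - (10q_L). Setting ∂π_L/∂q_L = 0: 139 - 6q_L - 3(q_K) = 0.
Rearranging gives the reaction functions q_K = (123 - 3q_L)/6 and q_L = (139 - 3q_K)/6.
Solving the pair: q_K = 107/9, q_L = 155/9.
Total output Q = 107/9 + 155/9 = 262/9.

29.11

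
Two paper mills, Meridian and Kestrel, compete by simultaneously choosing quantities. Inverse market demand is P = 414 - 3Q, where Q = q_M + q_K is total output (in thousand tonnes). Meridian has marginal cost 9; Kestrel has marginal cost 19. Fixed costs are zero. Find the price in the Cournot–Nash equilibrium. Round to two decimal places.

147.33

Meridian's profit: π_M = (414 - 3Q)q_M - (9q_M). Setting ∂π_M/∂q_M = 0: 405 - 6q_M - 3(q_K) = 0.
Kestrel's first-order condition: 395 - 6q_K - 3(q_M) = 0.
Rearranging gives the reaction functions q_M = (405 - 3q_K)/6 and q_K = (395 - 3q_M)/6.
Solving the pair: q_M = 415/9, q_K = 385/9.
Total output Q = 800/9, so price P = 414 - 3·(800/9) = 442/3.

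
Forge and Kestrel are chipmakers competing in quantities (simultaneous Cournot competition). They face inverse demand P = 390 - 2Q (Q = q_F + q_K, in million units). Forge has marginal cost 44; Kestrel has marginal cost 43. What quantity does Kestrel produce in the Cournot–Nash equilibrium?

Forge's profit: π_F = (390 - 2Q)q_F - (44q_F). Setting ∂π_F/∂q_F = 0: 346 - 4q_F - 2(q_K) = 0.
Kestrel's first-order condition: 347 - 4q_K - 2(q_F) = 0.
So q_F = (346 - 2q_K)/4 and q_K = (347 - 2q_F)/4.
Solving the pair: q_F = 115/2, q_K = 58.

58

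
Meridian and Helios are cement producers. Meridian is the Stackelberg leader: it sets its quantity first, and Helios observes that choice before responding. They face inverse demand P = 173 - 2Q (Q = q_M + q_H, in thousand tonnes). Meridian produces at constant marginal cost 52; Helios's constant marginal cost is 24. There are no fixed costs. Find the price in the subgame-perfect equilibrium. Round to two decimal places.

The follower Helios best-responds to any q_M: π_H = (173 - 2Q)q_H - 24q_H.
∂π_H/∂q_H = 149 - 2q_M - 4q_H = 0 gives the reaction function q_H = (149 - 2q_M)/4.
The leader anticipates this reaction. Substituting into P = 173 - 2Q gives P = 197/2 - q_M, so π_M = (197/2 - q_M)q_M - 52q_M.
Leader FOC: 93/2 - 2q_M = 0, so q_M = 93/4.
Then q_H = (149 - 2·(93/4))/4 = 205/8.
Total output Q = 391/8, so price P = 173 - 2·(391/8) = 301/4.

75.25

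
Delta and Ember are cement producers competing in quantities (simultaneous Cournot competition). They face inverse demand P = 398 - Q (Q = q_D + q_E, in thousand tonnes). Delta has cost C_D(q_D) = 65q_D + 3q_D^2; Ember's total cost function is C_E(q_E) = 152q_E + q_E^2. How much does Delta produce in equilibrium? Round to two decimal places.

Delta's profit: π_D = (398 - Q)q_D - (65q_D + 3q_D²). Setting ∂π_D/∂q_D = 0: 333 - 8q_D - (q_E) = 0.
Ember's first-order condition: 246 - 4q_E - (q_D) = 0.
Rearranging gives the reaction functions q_D = (333 - q_E)/8 and q_E = (246 - q_D)/4.
Substituting one into the other gives q_D = 1086/31 and q_E = 1635/31.

35.03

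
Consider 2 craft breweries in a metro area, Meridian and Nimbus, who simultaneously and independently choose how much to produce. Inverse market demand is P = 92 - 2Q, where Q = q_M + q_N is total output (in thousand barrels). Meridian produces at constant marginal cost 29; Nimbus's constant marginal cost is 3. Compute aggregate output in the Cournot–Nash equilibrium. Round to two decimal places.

Meridian's profit: π_M = (92 - 2Q)q_M - (29q_M). Setting ∂π_M/∂q_M = 0: 63 - 4q_M - 2(q_N) = 0.
Nimbus's profit: π_N = (92 - 2Q)q_N - (3q_N). Setting ∂π_N/∂q_N = 0: 89 - 4q_N - 2(q_M) = 0.
Best responses: q_M = (63 - 2q_N)/4, q_N = (89 - 2q_M)/4.
Substituting one into the other gives q_M = 37/6 and q_N = 115/6.
Total output Q = 37/6 + 115/6 = 76/3.

25.33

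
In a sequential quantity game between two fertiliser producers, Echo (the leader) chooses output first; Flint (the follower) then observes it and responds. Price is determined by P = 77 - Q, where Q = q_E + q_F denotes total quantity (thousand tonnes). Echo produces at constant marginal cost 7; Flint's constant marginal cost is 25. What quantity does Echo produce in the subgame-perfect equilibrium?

The follower Flint best-responds to any q_E: π_F = (77 - Q)q_F - 25q_F.
Setting the follower's marginal profit to zero, 52 - q_E - 2q_F = 0, i.e. q_F = (52 - q_E)/2.
The leader anticipates this reaction. Substituting into P = 77 - Q gives P = 51 - (1/2)q_E, so π_E = (51 - (1/2)q_E)q_E - 7q_E.
Leader FOC: 44 - q_E = 0, so q_E = 44.
Then q_F = (52 - 44)/2 = 4.

44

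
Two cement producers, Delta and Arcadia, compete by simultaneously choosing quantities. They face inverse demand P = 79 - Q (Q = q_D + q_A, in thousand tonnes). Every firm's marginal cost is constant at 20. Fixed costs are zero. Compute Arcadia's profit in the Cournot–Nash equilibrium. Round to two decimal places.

386.78

A representative firm's profit is π_i = q_i(79 - Q) - 20q_i.
First-order condition (treating rivals' output as given): 59 - 2q_i - q_j = 0.
By symmetry each firm produces the same amount; substituting q_j = q_i yields q_i = 59/3.
Price P = 79 - 118/3 = 119/3.
Arcadia's profit: (119/3 - 20)·(59/3) = 386.7778.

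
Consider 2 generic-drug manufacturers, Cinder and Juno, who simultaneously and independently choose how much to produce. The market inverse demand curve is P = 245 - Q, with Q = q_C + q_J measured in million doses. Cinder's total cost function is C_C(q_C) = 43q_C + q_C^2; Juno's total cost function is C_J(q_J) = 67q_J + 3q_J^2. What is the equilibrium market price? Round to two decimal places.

Cinder's profit: π_C = (245 - Q)q_C - (43q_C + q_C²). Setting ∂π_C/∂q_C = 0: 202 - 4q_C - (q_J) = 0.
Juno's first-order condition: 178 - 8q_J - (q_C) = 0.
Best responses: q_C = (202 - q_J)/4, q_J = (178 - q_C)/8.
Solving the pair: q_C = 1438/31, q_J = 510/31.
Total output Q = 1948/31, so price P = 245 - 1948/31 = 182.1613.

182.16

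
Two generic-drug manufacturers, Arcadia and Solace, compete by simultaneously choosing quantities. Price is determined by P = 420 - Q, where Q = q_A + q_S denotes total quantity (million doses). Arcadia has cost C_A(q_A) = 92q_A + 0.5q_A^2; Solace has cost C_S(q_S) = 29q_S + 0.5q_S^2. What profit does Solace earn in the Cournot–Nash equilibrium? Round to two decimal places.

Arcadia's profit: π_A = (420 - Q)q_A - (92q_A + (1/2)q_A²). Setting ∂π_A/∂q_A = 0: 328 - 3q_A - (q_S) = 0.
Solace's first-order condition: 391 - 3q_S - (q_A) = 0.
Best responses: q_A = (328 - q_S)/3, q_S = (391 - q_A)/3.
Substituting one into the other gives q_A = 593/8 and q_S = 845/8.
Price P = 420 - 719/4 = 961/4.
Solace's profit: (961/4)·(845/8) - 29·(845/8) - (1/2)(845/8)² = 16734.9609.

16734.96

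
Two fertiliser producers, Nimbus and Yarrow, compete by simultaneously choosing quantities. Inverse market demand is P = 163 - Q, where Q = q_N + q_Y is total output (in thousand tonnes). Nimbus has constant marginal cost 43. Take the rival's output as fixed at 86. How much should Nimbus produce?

With the rival's output fixed at 86, Nimbus's profit is π_N = (163 - 86 - q_N)q_N - (43q_N) = (77 - q_N)q_N - (43q_N).
∂π_N/∂q_N = 34 - 2q_N = 0, so q_N = 17.

17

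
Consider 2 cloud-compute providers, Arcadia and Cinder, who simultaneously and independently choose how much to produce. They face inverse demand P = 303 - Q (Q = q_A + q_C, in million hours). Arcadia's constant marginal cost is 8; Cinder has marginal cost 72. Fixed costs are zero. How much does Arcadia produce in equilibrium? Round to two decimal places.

119.67

Arcadia's profit: π_A = (303 - Q)q_A - (8q_A). Setting ∂π_A/∂q_A = 0: 295 - 2q_A - (q_C) = 0.
Cinder's first-order condition: 231 - 2q_C - (q_A) = 0.
Best responses: q_A = (295 - q_C)/2, q_C = (231 - q_A)/2.
Solving the pair: q_A = 359/3, q_C = 167/3.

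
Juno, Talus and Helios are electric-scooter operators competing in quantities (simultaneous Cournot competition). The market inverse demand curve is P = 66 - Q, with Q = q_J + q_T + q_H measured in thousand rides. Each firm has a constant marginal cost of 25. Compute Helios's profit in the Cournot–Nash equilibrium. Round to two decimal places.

105.06

Each firm earns π_i = (66 - Q)q_i - 25q_i.
Setting ∂π_i/∂q_i = 0 with rivals' quantities fixed: 41 - 2q_i - Σ_{j≠i} q_j = 0.
With identical firms every q_j equals q_i, so Σ_{j≠i} q_j = 2q_i and 41 = 4q_i, giving q_i = 41/4.
Price P = 66 - 123/4 = 141/4.
Helios's profit: (141/4 - 25)·(41/4) = 1681/16.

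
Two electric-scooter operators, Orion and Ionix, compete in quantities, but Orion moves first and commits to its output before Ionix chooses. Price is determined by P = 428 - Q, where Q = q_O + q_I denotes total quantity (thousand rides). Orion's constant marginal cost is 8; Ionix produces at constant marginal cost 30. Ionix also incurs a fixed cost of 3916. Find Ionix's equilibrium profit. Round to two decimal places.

The follower Ionix best-responds to any q_O: π_I = (428 - Q)q_I - 30q_I.
Follower FOC: 398 - q_O - 2q_I = 0, so q_I(q_O) = (398 - q_O)/2.
Orion substitutes q_I(q_O) into its own profit: π_O = q_O(428 - q_O - (398 - q_O)/2) - 8q_O = (229 - (1/2)q_O)q_O - 8q_O.
Leader FOC: 221 - q_O = 0, so q_O = 221.
Then q_I = (398 - 221)/2 = 177/2.
Price P = 428 - 619/2 = 237/2.
Ionix's profit: (237/2 - 30)·(177/2) - 3916 = 3916.2500.

3916.25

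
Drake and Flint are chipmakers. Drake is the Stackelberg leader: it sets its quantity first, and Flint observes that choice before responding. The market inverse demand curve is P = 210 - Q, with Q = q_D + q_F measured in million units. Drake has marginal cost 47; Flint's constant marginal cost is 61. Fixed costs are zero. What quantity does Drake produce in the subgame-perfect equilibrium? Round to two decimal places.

The follower Flint best-responds to any q_D: π_F = (210 - Q)q_F - 61q_F.
Setting the follower's marginal profit to zero, 149 - q_D - 2q_F = 0, i.e. q_F = (149 - q_D)/2.
Drake substitutes q_F(q_D) into its own profit: π_D = q_D(210 - q_D - (149 - q_D)/2) - 47q_D = (271/2 - (1/2)q_D)q_D - 47q_D.
The leader's first-order condition 177/2 - q_D = 0 yields q_D = 177/2.
Then q_F = (149 - 177/2)/2 = 121/4.

88.50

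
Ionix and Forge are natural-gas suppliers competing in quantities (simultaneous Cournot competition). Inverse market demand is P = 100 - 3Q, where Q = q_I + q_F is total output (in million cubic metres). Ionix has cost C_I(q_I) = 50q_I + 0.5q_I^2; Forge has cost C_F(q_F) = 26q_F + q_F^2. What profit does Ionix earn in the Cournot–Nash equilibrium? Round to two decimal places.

Ionix's profit: π_I = (100 - 3Q)q_I - (50q_I + (1/2)q_I²). Setting ∂π_I/∂q_I = 0: 50 - 7q_I - 3(q_F) = 0.
Forge's profit: π_F = (100 - 3Q)q_F - (26q_F + q_F²). Setting ∂π_F/∂q_F = 0: 74 - 8q_F - 3(q_I) = 0.
Best responses: q_I = (50 - 3q_F)/7, q_F = (74 - 3q_I)/8.
Solving the pair: q_I = 178/47, q_F = 368/47.
Price P = 100 - 3·(546/47) = 65.1489.
Ionix's profit: 65.1489·(178/47) - 50·(178/47) - (1/2)(178/47)² = 50.2010.

50.20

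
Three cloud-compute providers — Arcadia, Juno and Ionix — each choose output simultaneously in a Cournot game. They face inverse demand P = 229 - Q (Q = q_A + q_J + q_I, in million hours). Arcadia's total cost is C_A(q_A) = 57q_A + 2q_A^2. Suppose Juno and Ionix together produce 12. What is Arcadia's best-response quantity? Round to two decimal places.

26.67

With rivals' combined output fixed at 12, Arcadia's profit is π_A = (229 - 12 - q_A)q_A - (57q_A + 2q_A²) = (217 - q_A)q_A - (57q_A + 2q_A²).
∂π_A/∂q_A = 160 - 6q_A = 0, so q_A = 80/3.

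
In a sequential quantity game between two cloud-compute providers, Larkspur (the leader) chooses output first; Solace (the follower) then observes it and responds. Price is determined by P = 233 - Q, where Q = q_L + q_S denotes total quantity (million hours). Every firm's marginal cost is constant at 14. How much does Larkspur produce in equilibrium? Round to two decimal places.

109.50

Solve by backward induction. Given q_L, the follower Solace maximises π_S = (233 - q_L - q_S)q_S - 14q_S.
Follower FOC: 219 - q_L - 2q_S = 0, so q_S(q_L) = (219 - q_L)/2.
The leader anticipates this reaction. Substituting into P = 233 - Q gives P = 247/2 - (1/2)q_L, so π_L = (247/2 - (1/2)q_L)q_L - 14q_L.
The leader's first-order condition 219/2 - q_L = 0 yields q_L = 219/2.
Then q_S = (219 - 219/2)/2 = 219/4.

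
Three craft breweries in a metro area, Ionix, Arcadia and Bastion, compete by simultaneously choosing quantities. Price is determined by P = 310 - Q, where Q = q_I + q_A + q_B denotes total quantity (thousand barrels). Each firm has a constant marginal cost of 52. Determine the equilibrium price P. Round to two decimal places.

A representative firm's profit is π_i = q_i(310 - Q) - 52q_i.
First-order condition (treating rivals' output as given): 258 - 2q_i - Σ_{j≠i} q_j = 0.
With identical firms every q_j equals q_i, so Σ_{j≠i} q_j = 2q_i and 258 = 4q_i, giving q_i = 129/2.
Total output Q = 387/2, so price P = 310 - 387/2 = 233/2.

116.50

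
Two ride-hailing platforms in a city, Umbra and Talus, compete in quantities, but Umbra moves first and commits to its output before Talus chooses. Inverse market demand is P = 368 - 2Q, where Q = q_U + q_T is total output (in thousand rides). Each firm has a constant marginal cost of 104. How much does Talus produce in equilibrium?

33

Solve by backward induction. Given q_U, the follower Talus maximises π_T = (368 - 2q_U - 2q_T)q_T - 104q_T.
Setting the follower's marginal profit to zero, 264 - 2q_U - 4q_T = 0, i.e. q_T = (264 - 2q_U)/4.
Umbra substitutes q_T(q_U) into its own profit: π_U = q_U(368 - 2q_U - (264 - 2q_U)/2) - 104q_U = (236 - q_U)q_U - 104q_U.
Leader FOC: 132 - 2q_U = 0, so q_U = 66.
Then q_T = (264 - 2·66)/4 = 33.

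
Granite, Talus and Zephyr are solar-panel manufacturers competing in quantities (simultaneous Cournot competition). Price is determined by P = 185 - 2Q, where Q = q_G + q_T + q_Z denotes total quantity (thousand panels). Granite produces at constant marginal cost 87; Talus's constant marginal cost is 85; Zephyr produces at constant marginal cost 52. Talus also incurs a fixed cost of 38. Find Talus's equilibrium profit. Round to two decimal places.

110.78

Granite's profit: π_G = (185 - 2Q)q_G - (87q_G). Setting ∂π_G/∂q_G = 0: 98 - 4q_G - 2(q_T + q_Z) = 0.
Talus's first-order condition: 100 - 4q_T - 2(q_G + q_Z) = 0.
Zephyr's profit: π_Z = (185 - 2Q)q_Z - (52q_Z). Setting ∂π_Z/∂q_Z = 0: 133 - 4q_Z - 2(q_G + q_T) = 0.
Adding the 3 conditions: 331 − 4Q − 4Q = 0, i.e. Q = 331/8.
Back-substituting: q_G = (98 − 331/4)/2 = 61/8, q_T = (100 − 331/4)/2 = 69/8, q_Z = (133 − 331/4)/2 = 201/8.
Price P = 185 - 2·(331/8) = 409/4.
Talus's profit: (409/4 - 85)·(69/8) - 38 = 110.7813.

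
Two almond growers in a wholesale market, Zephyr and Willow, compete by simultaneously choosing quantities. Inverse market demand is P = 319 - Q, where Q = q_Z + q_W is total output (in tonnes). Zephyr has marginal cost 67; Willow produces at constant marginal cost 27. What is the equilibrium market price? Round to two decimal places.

137.67

Zephyr's profit: π_Z = (319 - Q)q_Z - (67q_Z). Setting ∂π_Z/∂q_Z = 0: 252 - 2q_Z - (q_W) = 0.
Willow's first-order condition: 292 - 2q_W - (q_Z) = 0.
So q_Z = (252 - q_W)/2 and q_W = (292 - q_Z)/2.
Substituting one into the other gives q_Z = 212/3 and q_W = 332/3.
Total output Q = 544/3, so price P = 319 - 544/3 = 413/3.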